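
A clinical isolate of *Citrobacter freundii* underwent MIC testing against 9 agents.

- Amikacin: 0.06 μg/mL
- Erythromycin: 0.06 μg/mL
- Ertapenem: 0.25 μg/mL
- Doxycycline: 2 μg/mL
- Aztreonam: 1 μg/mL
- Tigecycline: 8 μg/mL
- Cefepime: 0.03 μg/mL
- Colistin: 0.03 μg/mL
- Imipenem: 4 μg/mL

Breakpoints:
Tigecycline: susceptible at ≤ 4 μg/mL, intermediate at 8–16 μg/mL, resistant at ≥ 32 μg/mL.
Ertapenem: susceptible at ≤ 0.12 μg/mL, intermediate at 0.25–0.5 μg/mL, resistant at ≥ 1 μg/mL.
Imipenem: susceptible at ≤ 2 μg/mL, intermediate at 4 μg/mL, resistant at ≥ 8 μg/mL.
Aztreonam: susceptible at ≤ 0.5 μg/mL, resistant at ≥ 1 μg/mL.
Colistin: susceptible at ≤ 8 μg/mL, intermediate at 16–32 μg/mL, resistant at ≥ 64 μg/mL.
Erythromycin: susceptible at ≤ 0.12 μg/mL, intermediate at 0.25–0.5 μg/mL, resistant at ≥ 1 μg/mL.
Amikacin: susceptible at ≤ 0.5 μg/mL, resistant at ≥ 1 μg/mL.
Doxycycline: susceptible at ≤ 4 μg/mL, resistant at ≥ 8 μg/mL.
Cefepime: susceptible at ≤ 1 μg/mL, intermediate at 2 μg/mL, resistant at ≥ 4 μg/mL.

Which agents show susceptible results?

amikacin, erythromycin, doxycycline, cefepime, colistin

Amikacin 0.06 μg/mL: ≤ 0.5 μg/mL → susceptible
Erythromycin 0.06 μg/mL: ≤ 0.12 μg/mL → S
Ertapenem: 0.25 μg/mL is in 0.25–0.5 μg/mL ⇒ intermediate
Doxycycline: 2 μg/mL is ≤ 4 μg/mL → susceptible
Aztreonam (1 μg/mL) ≥ 1 μg/mL → resistant
Tigecycline: 8 μg/mL is in 8–16 μg/mL ⇒ I
Cefepime 0.03 μg/mL: ≤ 1 μg/mL ⇒ S
Colistin: 0.03 μg/mL is ≤ 8 μg/mL — S
Imipenem (4 μg/mL) = 4 μg/mL ⇒ I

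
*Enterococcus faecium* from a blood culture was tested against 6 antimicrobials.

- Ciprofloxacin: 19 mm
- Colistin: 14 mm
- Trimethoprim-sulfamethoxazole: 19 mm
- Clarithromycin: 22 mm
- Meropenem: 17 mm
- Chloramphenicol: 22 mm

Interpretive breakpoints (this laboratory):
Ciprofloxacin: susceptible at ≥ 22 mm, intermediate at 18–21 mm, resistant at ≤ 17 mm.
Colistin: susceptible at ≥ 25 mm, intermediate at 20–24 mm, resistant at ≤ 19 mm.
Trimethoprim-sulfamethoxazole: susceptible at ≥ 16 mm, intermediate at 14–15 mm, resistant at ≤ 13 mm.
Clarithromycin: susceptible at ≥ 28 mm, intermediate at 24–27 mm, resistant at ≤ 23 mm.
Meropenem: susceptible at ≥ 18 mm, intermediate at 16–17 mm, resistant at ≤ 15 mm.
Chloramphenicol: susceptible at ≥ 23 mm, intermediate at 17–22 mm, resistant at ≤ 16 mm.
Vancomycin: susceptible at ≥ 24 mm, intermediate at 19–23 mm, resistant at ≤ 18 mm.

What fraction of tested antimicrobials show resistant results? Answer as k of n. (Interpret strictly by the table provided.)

2 of 6

Ciprofloxacin 19 mm: in 18–21 mm ⇒ Intermediate
Colistin (14 mm) ≤ 19 mm ⇒ Resistant
Trimethoprim-sulfamethoxazole 19 mm: ≥ 16 mm ⇒ Susceptible
Clarithromycin: 22 mm is ≤ 23 mm ⇒ Resistant
Meropenem 17 mm: in 16–17 mm → Intermediate
Chloramphenicol 22 mm: in 17–22 mm ⇒ Intermediate
Resistant: 2/6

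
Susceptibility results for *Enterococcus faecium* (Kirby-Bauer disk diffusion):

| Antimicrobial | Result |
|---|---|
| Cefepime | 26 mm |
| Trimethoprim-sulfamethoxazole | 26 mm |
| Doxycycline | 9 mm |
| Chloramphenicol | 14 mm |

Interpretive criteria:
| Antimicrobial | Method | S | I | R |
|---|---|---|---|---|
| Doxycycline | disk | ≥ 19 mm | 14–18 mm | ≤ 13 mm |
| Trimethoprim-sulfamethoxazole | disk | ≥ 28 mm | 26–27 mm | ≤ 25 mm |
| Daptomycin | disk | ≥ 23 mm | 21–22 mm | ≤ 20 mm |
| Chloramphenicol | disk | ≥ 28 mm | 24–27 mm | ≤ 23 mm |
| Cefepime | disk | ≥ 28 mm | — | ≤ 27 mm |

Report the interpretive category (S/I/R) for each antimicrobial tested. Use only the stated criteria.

Cefepime (26 mm) ≤ 27 mm — resistant
Trimethoprim-sulfamethoxazole 26 mm: in 26–27 mm → intermediate
Doxycycline 9 mm: ≤ 13 mm → Resistant
Chloramphenicol: 14 mm is ≤ 23 mm — Resistant

R, I, R, R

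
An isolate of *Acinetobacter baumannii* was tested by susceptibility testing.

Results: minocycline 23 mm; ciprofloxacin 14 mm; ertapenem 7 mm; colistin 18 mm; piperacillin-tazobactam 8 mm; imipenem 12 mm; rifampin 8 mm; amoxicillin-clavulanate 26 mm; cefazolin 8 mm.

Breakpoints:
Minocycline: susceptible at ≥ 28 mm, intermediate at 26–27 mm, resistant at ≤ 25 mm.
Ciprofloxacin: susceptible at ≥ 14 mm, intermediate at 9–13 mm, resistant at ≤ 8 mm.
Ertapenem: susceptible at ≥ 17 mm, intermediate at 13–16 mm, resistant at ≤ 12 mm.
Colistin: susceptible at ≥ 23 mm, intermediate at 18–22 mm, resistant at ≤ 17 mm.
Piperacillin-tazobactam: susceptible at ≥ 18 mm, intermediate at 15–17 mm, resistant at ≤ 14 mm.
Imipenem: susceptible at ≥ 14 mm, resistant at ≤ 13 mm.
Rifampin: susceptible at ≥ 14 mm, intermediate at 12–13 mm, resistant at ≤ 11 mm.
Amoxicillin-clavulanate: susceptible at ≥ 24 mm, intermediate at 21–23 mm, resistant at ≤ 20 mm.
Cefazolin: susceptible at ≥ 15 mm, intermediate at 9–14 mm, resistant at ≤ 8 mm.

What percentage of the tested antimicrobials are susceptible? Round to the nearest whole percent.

Minocycline: 23 mm is ≤ 25 mm — R
Ciprofloxacin (14 mm) ≥ 14 mm ⇒ S
Ertapenem (7 mm) ≤ 12 mm → resistant
Colistin 18 mm: in 18–22 mm ⇒ I
Piperacillin-tazobactam (8 mm) ≤ 14 mm ⇒ resistant
Imipenem 12 mm: ≤ 13 mm — Resistant
Rifampin 8 mm: ≤ 11 mm — R
Amoxicillin-clavulanate (26 mm) ≥ 24 mm → S
Cefazolin: 8 mm is ≤ 8 mm ⇒ R
Susceptible: 2/9

22%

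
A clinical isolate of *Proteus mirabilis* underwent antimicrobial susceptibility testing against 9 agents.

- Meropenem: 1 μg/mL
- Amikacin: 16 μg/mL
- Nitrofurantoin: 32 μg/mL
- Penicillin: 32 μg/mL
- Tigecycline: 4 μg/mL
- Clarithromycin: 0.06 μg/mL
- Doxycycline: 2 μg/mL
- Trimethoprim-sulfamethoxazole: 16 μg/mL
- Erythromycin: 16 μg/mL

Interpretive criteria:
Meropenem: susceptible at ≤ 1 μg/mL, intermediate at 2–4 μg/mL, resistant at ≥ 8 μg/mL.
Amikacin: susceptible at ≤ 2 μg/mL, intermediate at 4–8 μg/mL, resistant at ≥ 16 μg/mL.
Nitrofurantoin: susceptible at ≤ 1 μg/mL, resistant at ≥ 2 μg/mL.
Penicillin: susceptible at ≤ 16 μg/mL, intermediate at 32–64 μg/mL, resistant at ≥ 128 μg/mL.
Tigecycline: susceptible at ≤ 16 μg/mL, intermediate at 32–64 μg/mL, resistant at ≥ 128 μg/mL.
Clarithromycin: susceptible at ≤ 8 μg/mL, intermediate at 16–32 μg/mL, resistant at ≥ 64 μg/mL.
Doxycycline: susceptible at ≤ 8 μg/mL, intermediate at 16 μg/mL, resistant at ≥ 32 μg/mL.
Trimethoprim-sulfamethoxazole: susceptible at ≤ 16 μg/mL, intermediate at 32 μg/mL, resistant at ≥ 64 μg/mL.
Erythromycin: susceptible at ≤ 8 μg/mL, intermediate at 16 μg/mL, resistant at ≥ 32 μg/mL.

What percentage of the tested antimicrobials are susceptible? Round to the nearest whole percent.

Meropenem 1 μg/mL: ≤ 1 μg/mL ⇒ Susceptible
Amikacin (16 μg/mL) ≥ 16 μg/mL → R
Nitrofurantoin: 32 μg/mL is ≥ 2 μg/mL — R
Penicillin (32 μg/mL) in 32–64 μg/mL → I
Tigecycline 4 μg/mL: ≤ 16 μg/mL — Susceptible
Clarithromycin: 0.06 μg/mL is ≤ 8 μg/mL ⇒ susceptible
Doxycycline 2 μg/mL: ≤ 8 μg/mL — Susceptible
Trimethoprim-sulfamethoxazole: 16 μg/mL is ≤ 16 μg/mL — S
Erythromycin (16 μg/mL) = 16 μg/mL — I
Susceptible: 5/9

56%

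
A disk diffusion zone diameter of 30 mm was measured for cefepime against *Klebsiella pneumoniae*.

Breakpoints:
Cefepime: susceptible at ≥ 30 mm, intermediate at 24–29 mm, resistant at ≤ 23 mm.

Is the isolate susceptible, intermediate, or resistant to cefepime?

Cefepime 30 mm: ≥ 30 mm ⇒ Susceptible

Susceptible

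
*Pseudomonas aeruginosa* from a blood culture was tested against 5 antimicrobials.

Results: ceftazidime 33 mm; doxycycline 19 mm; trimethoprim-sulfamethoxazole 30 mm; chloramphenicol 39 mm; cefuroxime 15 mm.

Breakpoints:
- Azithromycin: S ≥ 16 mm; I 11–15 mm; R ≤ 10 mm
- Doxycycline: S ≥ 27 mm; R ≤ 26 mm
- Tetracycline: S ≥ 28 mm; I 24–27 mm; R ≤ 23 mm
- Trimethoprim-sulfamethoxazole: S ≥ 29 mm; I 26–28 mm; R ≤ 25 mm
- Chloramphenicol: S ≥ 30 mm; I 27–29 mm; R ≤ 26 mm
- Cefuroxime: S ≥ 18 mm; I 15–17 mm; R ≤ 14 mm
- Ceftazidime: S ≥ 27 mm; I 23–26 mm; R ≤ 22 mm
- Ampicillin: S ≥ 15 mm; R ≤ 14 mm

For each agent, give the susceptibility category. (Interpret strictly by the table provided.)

Ceftazidime: 33 mm is ≥ 27 mm — S
Doxycycline: 19 mm is ≤ 26 mm ⇒ Resistant
Trimethoprim-sulfamethoxazole (30 mm) ≥ 29 mm → S
Chloramphenicol (39 mm) ≥ 30 mm ⇒ Susceptible
Cefuroxime (15 mm) in 15–17 mm → I

S, R, S, S, I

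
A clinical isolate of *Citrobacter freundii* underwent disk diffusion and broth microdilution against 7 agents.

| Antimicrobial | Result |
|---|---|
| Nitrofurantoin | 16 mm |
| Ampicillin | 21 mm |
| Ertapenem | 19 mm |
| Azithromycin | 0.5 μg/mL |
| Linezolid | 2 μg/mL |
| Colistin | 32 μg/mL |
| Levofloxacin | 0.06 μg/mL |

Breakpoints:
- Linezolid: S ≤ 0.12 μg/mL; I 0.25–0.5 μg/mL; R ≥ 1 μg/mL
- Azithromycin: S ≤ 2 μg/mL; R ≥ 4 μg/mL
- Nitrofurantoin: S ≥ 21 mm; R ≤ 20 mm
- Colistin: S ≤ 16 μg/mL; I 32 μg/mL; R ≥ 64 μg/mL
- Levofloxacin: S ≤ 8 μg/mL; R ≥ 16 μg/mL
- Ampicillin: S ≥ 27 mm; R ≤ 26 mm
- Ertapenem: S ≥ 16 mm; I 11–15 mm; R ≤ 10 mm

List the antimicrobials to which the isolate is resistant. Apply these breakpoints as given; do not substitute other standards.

nitrofurantoin, ampicillin, linezolid

Nitrofurantoin (16 mm) ≤ 20 mm — R
Ampicillin 21 mm: ≤ 26 mm ⇒ Resistant
Ertapenem (19 mm) ≥ 16 mm → Susceptible
Azithromycin: 0.5 μg/mL is ≤ 2 μg/mL → susceptible
Linezolid: 2 μg/mL is ≥ 1 μg/mL — Resistant
Colistin: 32 μg/mL is = 32 μg/mL → I
Levofloxacin: 0.06 μg/mL is ≤ 8 μg/mL ⇒ susceptible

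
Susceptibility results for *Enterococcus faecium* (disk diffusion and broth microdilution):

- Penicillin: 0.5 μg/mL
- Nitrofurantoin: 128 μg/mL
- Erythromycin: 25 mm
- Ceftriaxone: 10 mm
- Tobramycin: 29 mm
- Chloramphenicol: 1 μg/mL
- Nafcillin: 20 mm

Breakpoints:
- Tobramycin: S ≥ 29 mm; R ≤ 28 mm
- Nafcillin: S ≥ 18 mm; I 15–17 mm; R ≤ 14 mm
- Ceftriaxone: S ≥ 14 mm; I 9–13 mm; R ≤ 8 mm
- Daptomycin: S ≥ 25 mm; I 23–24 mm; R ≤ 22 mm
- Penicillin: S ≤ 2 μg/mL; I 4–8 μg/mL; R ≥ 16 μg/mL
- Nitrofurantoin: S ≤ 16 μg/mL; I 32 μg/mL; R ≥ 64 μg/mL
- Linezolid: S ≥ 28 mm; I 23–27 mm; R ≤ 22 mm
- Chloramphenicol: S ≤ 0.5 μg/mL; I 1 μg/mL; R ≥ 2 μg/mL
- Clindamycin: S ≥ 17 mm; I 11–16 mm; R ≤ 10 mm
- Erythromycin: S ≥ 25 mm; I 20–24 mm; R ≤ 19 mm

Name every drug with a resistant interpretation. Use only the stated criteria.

nitrofurantoin

Penicillin 0.5 μg/mL: ≤ 2 μg/mL ⇒ Susceptible
Nitrofurantoin (128 μg/mL) ≥ 64 μg/mL — R
Erythromycin 25 mm: ≥ 25 mm — susceptible
Ceftriaxone: 10 mm is in 9–13 mm ⇒ I
Tobramycin (29 mm) ≥ 29 mm — Susceptible
Chloramphenicol (1 μg/mL) = 1 μg/mL — Intermediate
Nafcillin (20 mm) ≥ 18 mm → Susceptible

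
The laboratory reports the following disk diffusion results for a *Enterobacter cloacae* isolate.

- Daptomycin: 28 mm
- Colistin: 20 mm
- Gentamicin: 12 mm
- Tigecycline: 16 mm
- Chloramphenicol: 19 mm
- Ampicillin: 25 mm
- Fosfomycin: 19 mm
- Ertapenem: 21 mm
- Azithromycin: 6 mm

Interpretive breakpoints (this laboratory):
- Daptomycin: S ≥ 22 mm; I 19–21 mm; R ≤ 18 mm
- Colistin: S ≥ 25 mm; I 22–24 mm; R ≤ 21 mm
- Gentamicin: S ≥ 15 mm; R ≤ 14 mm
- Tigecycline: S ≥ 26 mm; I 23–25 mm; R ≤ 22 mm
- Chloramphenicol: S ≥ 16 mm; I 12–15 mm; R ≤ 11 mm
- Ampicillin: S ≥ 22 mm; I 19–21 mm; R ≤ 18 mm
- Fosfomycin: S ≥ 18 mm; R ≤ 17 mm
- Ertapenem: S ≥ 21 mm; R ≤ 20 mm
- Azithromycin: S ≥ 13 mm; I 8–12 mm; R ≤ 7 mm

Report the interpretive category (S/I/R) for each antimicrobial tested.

S, R, R, R, S, S, S, S, R

Daptomycin (28 mm) ≥ 22 mm — Susceptible
Colistin: 20 mm is ≤ 21 mm ⇒ resistant
Gentamicin 12 mm: ≤ 14 mm → Resistant
Tigecycline (16 mm) ≤ 22 mm ⇒ Resistant
Chloramphenicol (19 mm) ≥ 16 mm ⇒ susceptible
Ampicillin: 25 mm is ≥ 22 mm — S
Fosfomycin 19 mm: ≥ 18 mm — Susceptible
Ertapenem (21 mm) ≥ 21 mm ⇒ susceptible
Azithromycin 6 mm: ≤ 7 mm — resistant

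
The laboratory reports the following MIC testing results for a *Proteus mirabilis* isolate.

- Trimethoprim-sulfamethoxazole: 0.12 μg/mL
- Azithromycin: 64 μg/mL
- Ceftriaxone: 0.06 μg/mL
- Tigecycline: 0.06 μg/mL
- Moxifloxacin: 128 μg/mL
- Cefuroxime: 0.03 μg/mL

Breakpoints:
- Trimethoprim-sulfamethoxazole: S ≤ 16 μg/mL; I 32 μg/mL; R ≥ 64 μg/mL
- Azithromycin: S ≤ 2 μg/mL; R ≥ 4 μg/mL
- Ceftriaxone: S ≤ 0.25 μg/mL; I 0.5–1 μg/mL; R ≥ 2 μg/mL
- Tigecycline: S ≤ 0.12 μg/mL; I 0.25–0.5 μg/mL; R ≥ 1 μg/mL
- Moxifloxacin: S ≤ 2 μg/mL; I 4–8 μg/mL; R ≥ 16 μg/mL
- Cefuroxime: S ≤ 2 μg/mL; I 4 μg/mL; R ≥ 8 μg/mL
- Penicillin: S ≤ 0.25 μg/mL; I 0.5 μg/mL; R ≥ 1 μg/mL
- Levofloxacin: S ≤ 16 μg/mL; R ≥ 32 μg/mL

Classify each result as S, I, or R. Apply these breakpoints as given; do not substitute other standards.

Trimethoprim-sulfamethoxazole: 0.12 μg/mL is ≤ 16 μg/mL — susceptible
Azithromycin 64 μg/mL: ≥ 4 μg/mL ⇒ resistant
Ceftriaxone (0.06 μg/mL) ≤ 0.25 μg/mL — susceptible
Tigecycline 0.06 μg/mL: ≤ 0.12 μg/mL — Susceptible
Moxifloxacin 128 μg/mL: ≥ 16 μg/mL — resistant
Cefuroxime (0.03 μg/mL) ≤ 2 μg/mL — Susceptible

S, R, S, S, R, S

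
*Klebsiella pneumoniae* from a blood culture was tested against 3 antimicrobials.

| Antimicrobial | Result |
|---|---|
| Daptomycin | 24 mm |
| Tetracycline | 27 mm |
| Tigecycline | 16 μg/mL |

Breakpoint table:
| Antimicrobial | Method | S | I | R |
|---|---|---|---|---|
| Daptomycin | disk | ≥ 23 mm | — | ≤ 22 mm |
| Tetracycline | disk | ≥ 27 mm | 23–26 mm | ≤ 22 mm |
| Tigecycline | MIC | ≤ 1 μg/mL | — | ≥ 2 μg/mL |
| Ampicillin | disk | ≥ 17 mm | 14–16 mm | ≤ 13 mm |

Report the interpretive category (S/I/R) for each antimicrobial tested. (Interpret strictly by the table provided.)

Daptomycin 24 mm: ≥ 23 mm — susceptible
Tetracycline 27 mm: ≥ 27 mm → Susceptible
Tigecycline (16 μg/mL) ≥ 2 μg/mL → Resistant

S, S, R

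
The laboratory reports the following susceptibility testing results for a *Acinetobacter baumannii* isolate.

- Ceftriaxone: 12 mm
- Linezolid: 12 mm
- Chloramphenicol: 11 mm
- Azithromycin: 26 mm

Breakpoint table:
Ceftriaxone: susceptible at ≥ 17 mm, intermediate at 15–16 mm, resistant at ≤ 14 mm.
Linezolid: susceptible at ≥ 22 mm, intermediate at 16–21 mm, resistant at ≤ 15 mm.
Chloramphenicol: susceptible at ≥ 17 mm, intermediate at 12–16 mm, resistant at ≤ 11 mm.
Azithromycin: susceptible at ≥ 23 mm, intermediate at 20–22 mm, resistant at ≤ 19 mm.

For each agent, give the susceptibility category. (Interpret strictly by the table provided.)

R, R, R, S

Ceftriaxone 12 mm: ≤ 14 mm ⇒ R
Linezolid: 12 mm is ≤ 15 mm — Resistant
Chloramphenicol: 11 mm is ≤ 11 mm ⇒ resistant
Azithromycin 26 mm: ≥ 23 mm → susceptible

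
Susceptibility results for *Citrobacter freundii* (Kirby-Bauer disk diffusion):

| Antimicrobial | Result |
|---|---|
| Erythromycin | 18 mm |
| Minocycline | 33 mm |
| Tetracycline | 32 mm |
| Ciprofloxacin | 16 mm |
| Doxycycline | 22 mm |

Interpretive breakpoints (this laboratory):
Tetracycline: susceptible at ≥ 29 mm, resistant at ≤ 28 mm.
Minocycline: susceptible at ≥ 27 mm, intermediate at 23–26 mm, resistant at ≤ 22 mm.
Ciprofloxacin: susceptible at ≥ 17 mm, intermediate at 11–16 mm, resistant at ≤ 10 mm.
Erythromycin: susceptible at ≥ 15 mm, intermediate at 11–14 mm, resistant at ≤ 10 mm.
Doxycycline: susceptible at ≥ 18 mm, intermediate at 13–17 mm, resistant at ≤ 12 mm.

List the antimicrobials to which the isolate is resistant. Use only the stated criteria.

Erythromycin (18 mm) ≥ 15 mm — S
Minocycline: 33 mm is ≥ 27 mm → Susceptible
Tetracycline 32 mm: ≥ 29 mm — S
Ciprofloxacin 16 mm: in 11–16 mm — I
Doxycycline 22 mm: ≥ 18 mm → susceptible

none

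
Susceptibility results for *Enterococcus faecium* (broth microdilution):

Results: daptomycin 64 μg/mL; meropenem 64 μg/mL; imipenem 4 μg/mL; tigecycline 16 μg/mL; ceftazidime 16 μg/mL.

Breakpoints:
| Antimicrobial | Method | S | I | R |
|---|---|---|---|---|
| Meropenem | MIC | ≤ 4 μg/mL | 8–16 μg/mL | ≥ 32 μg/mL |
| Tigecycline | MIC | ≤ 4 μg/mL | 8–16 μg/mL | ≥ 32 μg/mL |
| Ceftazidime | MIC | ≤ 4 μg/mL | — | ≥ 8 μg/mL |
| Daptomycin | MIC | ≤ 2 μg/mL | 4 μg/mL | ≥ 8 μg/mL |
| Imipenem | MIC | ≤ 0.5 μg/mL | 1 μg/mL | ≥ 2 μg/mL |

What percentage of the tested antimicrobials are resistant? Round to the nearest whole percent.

80%

Daptomycin: 64 μg/mL is ≥ 8 μg/mL — R
Meropenem: 64 μg/mL is ≥ 32 μg/mL → resistant
Imipenem: 4 μg/mL is ≥ 2 μg/mL → R
Tigecycline: 16 μg/mL is in 8–16 μg/mL ⇒ I
Ceftazidime (16 μg/mL) ≥ 8 μg/mL — Resistant
Resistant: 4/5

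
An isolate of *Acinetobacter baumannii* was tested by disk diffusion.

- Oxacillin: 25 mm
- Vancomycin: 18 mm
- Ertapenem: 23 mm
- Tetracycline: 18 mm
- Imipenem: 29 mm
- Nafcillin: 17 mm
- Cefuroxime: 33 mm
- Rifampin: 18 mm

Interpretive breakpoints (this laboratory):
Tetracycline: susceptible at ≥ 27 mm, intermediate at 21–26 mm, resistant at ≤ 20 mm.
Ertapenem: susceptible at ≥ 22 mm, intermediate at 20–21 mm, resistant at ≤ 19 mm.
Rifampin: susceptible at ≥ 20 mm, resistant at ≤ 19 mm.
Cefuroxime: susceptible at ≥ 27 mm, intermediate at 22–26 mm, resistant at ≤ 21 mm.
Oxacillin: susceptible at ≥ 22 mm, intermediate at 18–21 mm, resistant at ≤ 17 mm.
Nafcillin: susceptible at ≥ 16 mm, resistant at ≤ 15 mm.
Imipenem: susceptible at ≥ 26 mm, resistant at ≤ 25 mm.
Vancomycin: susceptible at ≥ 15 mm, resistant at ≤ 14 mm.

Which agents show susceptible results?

Oxacillin: 25 mm is ≥ 22 mm — S
Vancomycin: 18 mm is ≥ 15 mm ⇒ Susceptible
Ertapenem 23 mm: ≥ 22 mm — S
Tetracycline: 18 mm is ≤ 20 mm ⇒ Resistant
Imipenem: 29 mm is ≥ 26 mm ⇒ S
Nafcillin 17 mm: ≥ 16 mm — susceptible
Cefuroxime 33 mm: ≥ 27 mm — susceptible
Rifampin (18 mm) ≤ 19 mm → R

oxacillin, vancomycin, ertapenem, imipenem, nafcillin, cefuroxime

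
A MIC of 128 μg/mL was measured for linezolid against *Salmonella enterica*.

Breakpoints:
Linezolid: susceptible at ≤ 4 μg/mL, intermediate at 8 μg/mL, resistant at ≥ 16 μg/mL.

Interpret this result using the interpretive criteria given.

Linezolid (128 μg/mL) ≥ 16 μg/mL ⇒ Resistant

R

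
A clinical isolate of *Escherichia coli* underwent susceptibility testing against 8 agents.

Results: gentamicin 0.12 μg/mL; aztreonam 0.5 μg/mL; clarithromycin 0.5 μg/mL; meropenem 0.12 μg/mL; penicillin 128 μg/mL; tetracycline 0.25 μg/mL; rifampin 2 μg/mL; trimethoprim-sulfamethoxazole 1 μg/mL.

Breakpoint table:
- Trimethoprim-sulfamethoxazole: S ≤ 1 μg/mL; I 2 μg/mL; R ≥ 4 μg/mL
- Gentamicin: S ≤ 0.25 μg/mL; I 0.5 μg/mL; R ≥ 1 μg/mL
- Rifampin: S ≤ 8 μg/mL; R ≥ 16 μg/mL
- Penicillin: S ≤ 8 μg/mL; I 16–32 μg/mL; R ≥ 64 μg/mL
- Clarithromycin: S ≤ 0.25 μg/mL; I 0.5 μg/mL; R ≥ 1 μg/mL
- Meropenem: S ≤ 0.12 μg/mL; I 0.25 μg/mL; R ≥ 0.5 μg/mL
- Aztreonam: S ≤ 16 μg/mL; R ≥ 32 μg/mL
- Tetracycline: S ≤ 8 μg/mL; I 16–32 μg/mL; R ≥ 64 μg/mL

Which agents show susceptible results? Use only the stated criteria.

Gentamicin (0.12 μg/mL) ≤ 0.25 μg/mL → Susceptible
Aztreonam: 0.5 μg/mL is ≤ 16 μg/mL — S
Clarithromycin (0.5 μg/mL) = 0.5 μg/mL → Intermediate
Meropenem 0.12 μg/mL: ≤ 0.12 μg/mL — Susceptible
Penicillin: 128 μg/mL is ≥ 64 μg/mL ⇒ resistant
Tetracycline: 0.25 μg/mL is ≤ 8 μg/mL ⇒ S
Rifampin (2 μg/mL) ≤ 8 μg/mL → S
Trimethoprim-sulfamethoxazole: 1 μg/mL is ≤ 1 μg/mL ⇒ Susceptible

gentamicin, aztreonam, meropenem, tetracycline, rifampin, trimethoprim-sulfamethoxazole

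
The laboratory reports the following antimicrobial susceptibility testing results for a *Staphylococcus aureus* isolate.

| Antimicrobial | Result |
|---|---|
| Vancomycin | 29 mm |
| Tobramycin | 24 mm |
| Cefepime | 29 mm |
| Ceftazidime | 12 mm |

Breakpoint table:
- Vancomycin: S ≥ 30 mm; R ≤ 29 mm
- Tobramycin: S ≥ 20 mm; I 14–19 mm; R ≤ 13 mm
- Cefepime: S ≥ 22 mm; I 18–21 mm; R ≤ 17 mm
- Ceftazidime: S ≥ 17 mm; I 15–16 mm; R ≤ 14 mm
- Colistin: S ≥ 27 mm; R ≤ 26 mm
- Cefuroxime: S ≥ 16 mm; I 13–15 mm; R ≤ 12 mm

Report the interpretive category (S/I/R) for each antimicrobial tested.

Vancomycin: 29 mm is ≤ 29 mm → resistant
Tobramycin (24 mm) ≥ 20 mm — Susceptible
Cefepime 29 mm: ≥ 22 mm — S
Ceftazidime: 12 mm is ≤ 14 mm ⇒ Resistant

R, S, S, R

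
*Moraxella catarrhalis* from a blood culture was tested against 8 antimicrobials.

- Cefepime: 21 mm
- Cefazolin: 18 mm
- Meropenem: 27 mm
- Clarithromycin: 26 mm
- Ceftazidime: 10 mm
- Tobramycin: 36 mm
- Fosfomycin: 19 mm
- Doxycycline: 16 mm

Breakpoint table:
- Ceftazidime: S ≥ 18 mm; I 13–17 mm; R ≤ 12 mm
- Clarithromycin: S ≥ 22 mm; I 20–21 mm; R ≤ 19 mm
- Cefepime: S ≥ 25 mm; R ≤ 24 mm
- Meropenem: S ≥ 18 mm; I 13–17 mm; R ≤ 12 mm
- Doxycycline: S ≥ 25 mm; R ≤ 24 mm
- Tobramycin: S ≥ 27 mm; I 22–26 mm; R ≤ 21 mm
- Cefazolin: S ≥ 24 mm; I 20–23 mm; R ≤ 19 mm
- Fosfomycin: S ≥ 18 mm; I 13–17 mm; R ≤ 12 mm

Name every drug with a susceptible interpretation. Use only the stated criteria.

meropenem, clarithromycin, tobramycin, fosfomycin

Cefepime 21 mm: ≤ 24 mm — resistant
Cefazolin (18 mm) ≤ 19 mm → R
Meropenem: 27 mm is ≥ 18 mm — susceptible
Clarithromycin 26 mm: ≥ 22 mm — S
Ceftazidime (10 mm) ≤ 12 mm ⇒ R
Tobramycin (36 mm) ≥ 27 mm ⇒ susceptible
Fosfomycin (19 mm) ≥ 18 mm ⇒ susceptible
Doxycycline (16 mm) ≤ 24 mm → R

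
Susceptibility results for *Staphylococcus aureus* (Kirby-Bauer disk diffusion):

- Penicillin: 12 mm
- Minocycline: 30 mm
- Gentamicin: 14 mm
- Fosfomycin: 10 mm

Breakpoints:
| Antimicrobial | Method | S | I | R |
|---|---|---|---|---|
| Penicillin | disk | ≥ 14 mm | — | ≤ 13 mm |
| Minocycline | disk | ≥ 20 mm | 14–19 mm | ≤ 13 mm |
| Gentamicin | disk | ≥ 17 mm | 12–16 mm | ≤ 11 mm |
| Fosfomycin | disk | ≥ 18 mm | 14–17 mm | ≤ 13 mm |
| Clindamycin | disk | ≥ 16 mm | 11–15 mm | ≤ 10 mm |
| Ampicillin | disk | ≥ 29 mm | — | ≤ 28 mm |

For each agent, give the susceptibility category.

R, S, I, R

Penicillin 12 mm: ≤ 13 mm ⇒ Resistant
Minocycline (30 mm) ≥ 20 mm ⇒ Susceptible
Gentamicin: 14 mm is in 12–16 mm — I
Fosfomycin (10 mm) ≤ 13 mm — R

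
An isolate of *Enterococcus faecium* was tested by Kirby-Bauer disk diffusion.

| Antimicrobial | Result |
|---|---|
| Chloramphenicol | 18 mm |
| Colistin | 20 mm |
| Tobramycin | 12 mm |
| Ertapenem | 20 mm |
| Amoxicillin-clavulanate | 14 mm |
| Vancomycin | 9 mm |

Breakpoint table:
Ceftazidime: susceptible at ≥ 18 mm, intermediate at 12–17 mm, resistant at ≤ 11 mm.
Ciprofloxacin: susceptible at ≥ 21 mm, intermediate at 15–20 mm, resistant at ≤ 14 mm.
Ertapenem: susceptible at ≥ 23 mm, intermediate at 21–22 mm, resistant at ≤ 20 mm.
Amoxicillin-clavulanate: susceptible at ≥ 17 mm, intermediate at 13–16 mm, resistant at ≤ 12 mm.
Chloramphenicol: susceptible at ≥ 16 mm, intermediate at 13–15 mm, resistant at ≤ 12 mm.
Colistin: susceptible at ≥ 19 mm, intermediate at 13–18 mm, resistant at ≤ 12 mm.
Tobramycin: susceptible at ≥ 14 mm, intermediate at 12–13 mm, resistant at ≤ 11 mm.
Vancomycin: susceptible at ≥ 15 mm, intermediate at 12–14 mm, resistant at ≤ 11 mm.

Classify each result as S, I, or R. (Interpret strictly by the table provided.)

Chloramphenicol 18 mm: ≥ 16 mm ⇒ S
Colistin: 20 mm is ≥ 19 mm ⇒ susceptible
Tobramycin: 12 mm is in 12–13 mm ⇒ I
Ertapenem: 20 mm is ≤ 20 mm — R
Amoxicillin-clavulanate: 14 mm is in 13–16 mm — I
Vancomycin 9 mm: ≤ 11 mm ⇒ R

S, S, I, R, I, R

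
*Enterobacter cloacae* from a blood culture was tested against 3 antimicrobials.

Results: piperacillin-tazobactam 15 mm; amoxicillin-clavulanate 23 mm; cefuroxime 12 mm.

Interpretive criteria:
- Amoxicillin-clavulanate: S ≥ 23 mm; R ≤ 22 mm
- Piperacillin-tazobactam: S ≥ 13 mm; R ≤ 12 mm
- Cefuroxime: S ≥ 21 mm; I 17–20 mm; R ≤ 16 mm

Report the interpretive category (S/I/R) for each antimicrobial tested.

Piperacillin-tazobactam: 15 mm is ≥ 13 mm ⇒ S
Amoxicillin-clavulanate 23 mm: ≥ 23 mm — S
Cefuroxime: 12 mm is ≤ 16 mm — R

S, S, R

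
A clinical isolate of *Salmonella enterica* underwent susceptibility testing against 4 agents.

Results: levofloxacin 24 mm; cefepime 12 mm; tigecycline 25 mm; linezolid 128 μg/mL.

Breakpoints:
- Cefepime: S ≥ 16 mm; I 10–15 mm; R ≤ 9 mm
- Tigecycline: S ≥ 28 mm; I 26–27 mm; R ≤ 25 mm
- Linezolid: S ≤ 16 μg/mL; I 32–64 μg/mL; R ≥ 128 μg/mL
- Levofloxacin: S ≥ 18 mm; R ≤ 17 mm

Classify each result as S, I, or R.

S, I, R, R

Levofloxacin (24 mm) ≥ 18 mm → S
Cefepime (12 mm) in 10–15 mm — Intermediate
Tigecycline (25 mm) ≤ 25 mm ⇒ resistant
Linezolid 128 μg/mL: ≥ 128 μg/mL ⇒ resistant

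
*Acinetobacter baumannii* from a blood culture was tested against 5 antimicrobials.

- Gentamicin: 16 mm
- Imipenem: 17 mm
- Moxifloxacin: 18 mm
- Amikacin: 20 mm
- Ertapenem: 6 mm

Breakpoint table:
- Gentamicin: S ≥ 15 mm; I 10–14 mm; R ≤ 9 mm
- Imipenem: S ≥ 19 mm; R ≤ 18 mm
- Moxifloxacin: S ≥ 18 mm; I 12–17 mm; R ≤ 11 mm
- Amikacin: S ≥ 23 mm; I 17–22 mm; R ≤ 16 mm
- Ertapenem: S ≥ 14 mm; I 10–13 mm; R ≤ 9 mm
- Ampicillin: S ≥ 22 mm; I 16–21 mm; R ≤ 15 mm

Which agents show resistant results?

imipenem, ertapenem

Gentamicin (16 mm) ≥ 15 mm → S
Imipenem (17 mm) ≤ 18 mm → Resistant
Moxifloxacin: 18 mm is ≥ 18 mm — S
Amikacin (20 mm) in 17–22 mm ⇒ I
Ertapenem 6 mm: ≤ 9 mm ⇒ R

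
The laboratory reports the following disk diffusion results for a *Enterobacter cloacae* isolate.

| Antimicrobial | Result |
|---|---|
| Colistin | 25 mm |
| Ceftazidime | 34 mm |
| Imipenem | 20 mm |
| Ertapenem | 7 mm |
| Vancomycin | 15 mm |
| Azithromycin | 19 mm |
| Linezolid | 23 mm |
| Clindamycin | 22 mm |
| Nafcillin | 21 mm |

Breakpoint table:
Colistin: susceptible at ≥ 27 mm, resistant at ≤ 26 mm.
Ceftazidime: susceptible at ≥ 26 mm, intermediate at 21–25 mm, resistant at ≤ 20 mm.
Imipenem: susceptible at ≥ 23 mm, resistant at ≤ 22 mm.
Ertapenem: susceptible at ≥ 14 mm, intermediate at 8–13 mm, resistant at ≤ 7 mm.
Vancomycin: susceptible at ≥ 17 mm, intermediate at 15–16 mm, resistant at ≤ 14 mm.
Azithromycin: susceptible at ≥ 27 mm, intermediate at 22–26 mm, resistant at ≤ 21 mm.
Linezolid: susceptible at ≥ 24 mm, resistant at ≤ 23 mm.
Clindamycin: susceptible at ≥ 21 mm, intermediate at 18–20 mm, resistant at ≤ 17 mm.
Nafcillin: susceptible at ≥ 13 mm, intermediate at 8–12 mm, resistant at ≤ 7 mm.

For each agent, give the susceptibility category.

Colistin: 25 mm is ≤ 26 mm → R
Ceftazidime 34 mm: ≥ 26 mm — S
Imipenem (20 mm) ≤ 22 mm — Resistant
Ertapenem: 7 mm is ≤ 7 mm ⇒ R
Vancomycin 15 mm: in 15–16 mm ⇒ Intermediate
Azithromycin (19 mm) ≤ 21 mm — Resistant
Linezolid: 23 mm is ≤ 23 mm — R
Clindamycin (22 mm) ≥ 21 mm — S
Nafcillin 21 mm: ≥ 13 mm — Susceptible

R, S, R, R, I, R, R, S, S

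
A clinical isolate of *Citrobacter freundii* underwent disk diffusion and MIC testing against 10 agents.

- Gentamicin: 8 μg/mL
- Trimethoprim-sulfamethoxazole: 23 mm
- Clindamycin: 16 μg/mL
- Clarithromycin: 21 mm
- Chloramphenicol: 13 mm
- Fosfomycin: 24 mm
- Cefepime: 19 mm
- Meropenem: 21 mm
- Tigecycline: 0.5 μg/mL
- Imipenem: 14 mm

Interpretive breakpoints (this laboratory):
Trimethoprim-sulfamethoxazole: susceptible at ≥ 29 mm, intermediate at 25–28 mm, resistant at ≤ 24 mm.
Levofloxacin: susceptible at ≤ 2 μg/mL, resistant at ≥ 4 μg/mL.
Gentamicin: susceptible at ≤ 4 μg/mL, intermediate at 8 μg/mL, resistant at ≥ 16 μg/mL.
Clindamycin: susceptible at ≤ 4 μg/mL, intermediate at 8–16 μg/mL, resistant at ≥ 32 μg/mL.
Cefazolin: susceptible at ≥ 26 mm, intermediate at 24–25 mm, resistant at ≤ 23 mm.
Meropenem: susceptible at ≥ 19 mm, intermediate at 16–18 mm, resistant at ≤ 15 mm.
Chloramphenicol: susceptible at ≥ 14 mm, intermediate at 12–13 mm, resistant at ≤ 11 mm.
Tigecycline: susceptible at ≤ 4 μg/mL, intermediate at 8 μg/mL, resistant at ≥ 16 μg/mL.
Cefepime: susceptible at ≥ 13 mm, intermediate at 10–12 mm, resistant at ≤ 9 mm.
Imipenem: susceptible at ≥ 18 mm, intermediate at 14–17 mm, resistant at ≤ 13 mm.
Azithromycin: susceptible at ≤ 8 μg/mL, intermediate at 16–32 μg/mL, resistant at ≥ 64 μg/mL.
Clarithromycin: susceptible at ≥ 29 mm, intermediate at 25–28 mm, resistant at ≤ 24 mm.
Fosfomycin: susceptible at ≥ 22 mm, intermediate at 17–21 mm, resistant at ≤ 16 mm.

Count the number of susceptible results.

Gentamicin: 8 μg/mL is = 8 μg/mL ⇒ Intermediate
Trimethoprim-sulfamethoxazole: 23 mm is ≤ 24 mm ⇒ resistant
Clindamycin (16 μg/mL) in 8–16 μg/mL ⇒ Intermediate
Clarithromycin: 21 mm is ≤ 24 mm — R
Chloramphenicol: 13 mm is in 12–13 mm ⇒ I
Fosfomycin (24 mm) ≥ 22 mm → susceptible
Cefepime: 19 mm is ≥ 13 mm — S
Meropenem (21 mm) ≥ 19 mm ⇒ Susceptible
Tigecycline (0.5 μg/mL) ≤ 4 μg/mL — S
Imipenem 14 mm: in 14–17 mm → intermediate
Susceptible: 4

4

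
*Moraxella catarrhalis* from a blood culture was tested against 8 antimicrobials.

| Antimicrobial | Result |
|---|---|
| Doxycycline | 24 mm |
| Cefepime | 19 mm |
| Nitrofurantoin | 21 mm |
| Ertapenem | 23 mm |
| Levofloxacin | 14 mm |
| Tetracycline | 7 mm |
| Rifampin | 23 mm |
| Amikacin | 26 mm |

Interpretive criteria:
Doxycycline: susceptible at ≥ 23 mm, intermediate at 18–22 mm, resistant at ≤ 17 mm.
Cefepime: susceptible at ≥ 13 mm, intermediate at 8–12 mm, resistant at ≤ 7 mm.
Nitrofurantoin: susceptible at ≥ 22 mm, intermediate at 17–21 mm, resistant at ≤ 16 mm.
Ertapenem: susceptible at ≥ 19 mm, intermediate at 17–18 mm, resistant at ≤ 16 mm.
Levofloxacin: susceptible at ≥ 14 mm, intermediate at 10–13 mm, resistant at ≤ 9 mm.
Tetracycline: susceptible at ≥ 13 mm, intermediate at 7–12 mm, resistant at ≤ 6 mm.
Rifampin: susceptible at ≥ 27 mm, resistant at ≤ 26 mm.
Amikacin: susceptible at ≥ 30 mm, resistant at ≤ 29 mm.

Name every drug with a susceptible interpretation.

doxycycline, cefepime, ertapenem, levofloxacin

Doxycycline: 24 mm is ≥ 23 mm → S
Cefepime: 19 mm is ≥ 13 mm — S
Nitrofurantoin 21 mm: in 17–21 mm ⇒ I
Ertapenem 23 mm: ≥ 19 mm → susceptible
Levofloxacin: 14 mm is ≥ 14 mm — susceptible
Tetracycline (7 mm) in 7–12 mm — Intermediate
Rifampin 23 mm: ≤ 26 mm ⇒ Resistant
Amikacin 26 mm: ≤ 29 mm — resistant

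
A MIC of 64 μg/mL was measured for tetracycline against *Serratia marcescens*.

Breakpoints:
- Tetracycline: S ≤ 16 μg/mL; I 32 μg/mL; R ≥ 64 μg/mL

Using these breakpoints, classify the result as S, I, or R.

Resistant

Tetracycline 64 μg/mL: ≥ 64 μg/mL — resistant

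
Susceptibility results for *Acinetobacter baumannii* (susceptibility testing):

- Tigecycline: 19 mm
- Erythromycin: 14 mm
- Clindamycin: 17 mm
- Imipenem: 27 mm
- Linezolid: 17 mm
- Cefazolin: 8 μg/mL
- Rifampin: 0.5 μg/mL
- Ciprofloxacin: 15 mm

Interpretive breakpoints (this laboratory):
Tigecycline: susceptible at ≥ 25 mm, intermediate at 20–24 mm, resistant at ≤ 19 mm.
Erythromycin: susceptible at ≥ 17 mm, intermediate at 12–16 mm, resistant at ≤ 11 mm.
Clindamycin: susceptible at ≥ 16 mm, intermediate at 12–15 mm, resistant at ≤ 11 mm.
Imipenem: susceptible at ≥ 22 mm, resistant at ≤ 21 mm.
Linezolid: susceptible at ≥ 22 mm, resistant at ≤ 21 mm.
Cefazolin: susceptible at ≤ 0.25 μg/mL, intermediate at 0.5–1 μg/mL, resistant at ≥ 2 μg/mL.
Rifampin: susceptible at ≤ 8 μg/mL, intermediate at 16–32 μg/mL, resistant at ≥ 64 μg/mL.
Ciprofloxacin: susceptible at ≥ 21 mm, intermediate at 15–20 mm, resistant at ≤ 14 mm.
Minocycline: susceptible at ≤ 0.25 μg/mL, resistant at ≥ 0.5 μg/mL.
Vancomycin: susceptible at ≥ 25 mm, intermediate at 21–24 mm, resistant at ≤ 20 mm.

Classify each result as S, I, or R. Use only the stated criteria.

R, I, S, S, R, R, S, I

Tigecycline 19 mm: ≤ 19 mm ⇒ Resistant
Erythromycin (14 mm) in 12–16 mm → intermediate
Clindamycin 17 mm: ≥ 16 mm → S
Imipenem 27 mm: ≥ 22 mm ⇒ susceptible
Linezolid (17 mm) ≤ 21 mm — Resistant
Cefazolin (8 μg/mL) ≥ 2 μg/mL — resistant
Rifampin (0.5 μg/mL) ≤ 8 μg/mL ⇒ Susceptible
Ciprofloxacin (15 mm) in 15–20 mm — I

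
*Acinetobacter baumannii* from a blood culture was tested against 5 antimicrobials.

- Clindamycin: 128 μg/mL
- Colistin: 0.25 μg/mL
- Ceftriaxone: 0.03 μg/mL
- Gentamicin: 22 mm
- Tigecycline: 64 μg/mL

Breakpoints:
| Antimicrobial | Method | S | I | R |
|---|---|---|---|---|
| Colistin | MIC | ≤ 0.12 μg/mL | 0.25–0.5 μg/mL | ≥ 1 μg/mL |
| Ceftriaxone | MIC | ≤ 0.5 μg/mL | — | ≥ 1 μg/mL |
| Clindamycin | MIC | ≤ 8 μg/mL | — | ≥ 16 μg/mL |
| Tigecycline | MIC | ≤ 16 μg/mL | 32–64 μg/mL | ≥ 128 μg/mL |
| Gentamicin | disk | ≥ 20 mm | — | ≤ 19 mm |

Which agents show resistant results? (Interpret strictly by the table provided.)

clindamycin

Clindamycin 128 μg/mL: ≥ 16 μg/mL ⇒ Resistant
Colistin (0.25 μg/mL) in 0.25–0.5 μg/mL ⇒ intermediate
Ceftriaxone (0.03 μg/mL) ≤ 0.5 μg/mL — S
Gentamicin: 22 mm is ≥ 20 mm ⇒ susceptible
Tigecycline: 64 μg/mL is in 32–64 μg/mL ⇒ intermediate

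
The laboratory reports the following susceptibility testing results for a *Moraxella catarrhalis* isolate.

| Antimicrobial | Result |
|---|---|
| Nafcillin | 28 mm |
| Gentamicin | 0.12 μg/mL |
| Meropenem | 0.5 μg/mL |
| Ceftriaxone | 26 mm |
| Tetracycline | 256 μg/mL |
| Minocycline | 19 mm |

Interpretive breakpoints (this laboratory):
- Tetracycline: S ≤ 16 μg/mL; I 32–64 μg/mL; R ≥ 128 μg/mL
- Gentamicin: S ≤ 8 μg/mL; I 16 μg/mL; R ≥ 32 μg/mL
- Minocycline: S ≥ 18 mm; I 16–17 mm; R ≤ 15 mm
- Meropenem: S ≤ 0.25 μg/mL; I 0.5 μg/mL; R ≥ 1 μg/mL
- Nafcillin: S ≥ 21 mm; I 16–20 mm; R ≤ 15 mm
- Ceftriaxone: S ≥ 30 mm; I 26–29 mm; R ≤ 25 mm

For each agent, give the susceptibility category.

Nafcillin (28 mm) ≥ 21 mm — Susceptible
Gentamicin (0.12 μg/mL) ≤ 8 μg/mL — susceptible
Meropenem 0.5 μg/mL: = 0.5 μg/mL ⇒ Intermediate
Ceftriaxone (26 mm) in 26–29 mm → Intermediate
Tetracycline (256 μg/mL) ≥ 128 μg/mL — resistant
Minocycline (19 mm) ≥ 18 mm ⇒ susceptible

S, S, I, I, R, S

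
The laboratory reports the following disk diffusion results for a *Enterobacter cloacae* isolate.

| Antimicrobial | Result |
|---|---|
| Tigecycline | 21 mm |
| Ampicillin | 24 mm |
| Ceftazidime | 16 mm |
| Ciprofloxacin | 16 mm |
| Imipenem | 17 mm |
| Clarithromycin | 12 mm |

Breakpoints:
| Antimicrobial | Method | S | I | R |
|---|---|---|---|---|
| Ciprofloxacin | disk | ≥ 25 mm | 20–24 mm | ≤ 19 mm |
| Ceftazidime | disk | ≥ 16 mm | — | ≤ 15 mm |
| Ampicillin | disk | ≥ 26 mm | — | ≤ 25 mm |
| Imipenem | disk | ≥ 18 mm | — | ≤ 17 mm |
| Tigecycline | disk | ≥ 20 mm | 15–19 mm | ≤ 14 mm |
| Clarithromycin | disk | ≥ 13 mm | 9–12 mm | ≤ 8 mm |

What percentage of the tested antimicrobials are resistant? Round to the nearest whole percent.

50%

Tigecycline 21 mm: ≥ 20 mm ⇒ S
Ampicillin (24 mm) ≤ 25 mm — resistant
Ceftazidime: 16 mm is ≥ 16 mm ⇒ Susceptible
Ciprofloxacin 16 mm: ≤ 19 mm ⇒ R
Imipenem (17 mm) ≤ 17 mm — resistant
Clarithromycin (12 mm) in 9–12 mm → I
Resistant: 3/6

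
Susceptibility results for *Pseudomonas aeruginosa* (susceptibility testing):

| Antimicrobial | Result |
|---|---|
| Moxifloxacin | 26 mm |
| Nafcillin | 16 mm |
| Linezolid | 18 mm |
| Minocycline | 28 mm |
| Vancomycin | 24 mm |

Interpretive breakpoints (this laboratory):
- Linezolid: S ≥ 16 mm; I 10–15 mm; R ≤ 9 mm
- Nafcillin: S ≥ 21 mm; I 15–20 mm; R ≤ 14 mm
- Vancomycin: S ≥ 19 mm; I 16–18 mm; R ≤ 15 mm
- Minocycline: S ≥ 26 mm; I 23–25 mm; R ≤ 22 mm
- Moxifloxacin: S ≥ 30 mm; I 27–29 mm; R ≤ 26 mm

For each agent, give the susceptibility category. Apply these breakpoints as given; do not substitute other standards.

Moxifloxacin 26 mm: ≤ 26 mm → Resistant
Nafcillin 16 mm: in 15–20 mm → intermediate
Linezolid: 18 mm is ≥ 16 mm → susceptible
Minocycline 28 mm: ≥ 26 mm → Susceptible
Vancomycin (24 mm) ≥ 19 mm ⇒ S

R, I, S, S, S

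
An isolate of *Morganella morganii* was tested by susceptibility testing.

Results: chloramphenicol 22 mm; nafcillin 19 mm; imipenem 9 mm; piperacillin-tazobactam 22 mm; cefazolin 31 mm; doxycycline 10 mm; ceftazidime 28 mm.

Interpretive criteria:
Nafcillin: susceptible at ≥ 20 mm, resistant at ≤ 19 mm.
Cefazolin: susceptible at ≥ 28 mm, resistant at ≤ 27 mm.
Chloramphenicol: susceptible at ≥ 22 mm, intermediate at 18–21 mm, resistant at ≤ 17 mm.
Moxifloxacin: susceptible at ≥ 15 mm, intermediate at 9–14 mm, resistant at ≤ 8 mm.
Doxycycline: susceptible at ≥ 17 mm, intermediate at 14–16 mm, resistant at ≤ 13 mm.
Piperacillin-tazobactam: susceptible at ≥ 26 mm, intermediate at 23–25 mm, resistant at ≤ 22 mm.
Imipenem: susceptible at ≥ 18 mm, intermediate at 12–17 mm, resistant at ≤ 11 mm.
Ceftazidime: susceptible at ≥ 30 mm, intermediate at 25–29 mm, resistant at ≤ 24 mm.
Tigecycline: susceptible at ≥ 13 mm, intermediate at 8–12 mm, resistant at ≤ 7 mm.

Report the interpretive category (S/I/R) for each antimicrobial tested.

S, R, R, R, S, R, I

Chloramphenicol: 22 mm is ≥ 22 mm ⇒ susceptible
Nafcillin 19 mm: ≤ 19 mm ⇒ Resistant
Imipenem: 9 mm is ≤ 11 mm ⇒ resistant
Piperacillin-tazobactam 22 mm: ≤ 22 mm ⇒ resistant
Cefazolin: 31 mm is ≥ 28 mm → susceptible
Doxycycline: 10 mm is ≤ 13 mm → resistant
Ceftazidime 28 mm: in 25–29 mm — Intermediate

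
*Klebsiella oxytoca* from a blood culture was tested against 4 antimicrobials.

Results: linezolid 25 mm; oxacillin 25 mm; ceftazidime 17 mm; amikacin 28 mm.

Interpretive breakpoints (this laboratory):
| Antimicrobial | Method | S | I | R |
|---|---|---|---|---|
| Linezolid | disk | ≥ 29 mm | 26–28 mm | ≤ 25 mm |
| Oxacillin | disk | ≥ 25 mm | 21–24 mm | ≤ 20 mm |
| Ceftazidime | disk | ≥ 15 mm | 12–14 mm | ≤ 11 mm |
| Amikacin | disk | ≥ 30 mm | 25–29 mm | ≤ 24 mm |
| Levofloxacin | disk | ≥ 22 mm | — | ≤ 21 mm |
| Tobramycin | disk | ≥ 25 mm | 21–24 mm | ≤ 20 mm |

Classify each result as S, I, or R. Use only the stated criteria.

R, S, S, I

Linezolid (25 mm) ≤ 25 mm — R
Oxacillin (25 mm) ≥ 25 mm — Susceptible
Ceftazidime (17 mm) ≥ 15 mm ⇒ Susceptible
Amikacin (28 mm) in 25–29 mm — intermediate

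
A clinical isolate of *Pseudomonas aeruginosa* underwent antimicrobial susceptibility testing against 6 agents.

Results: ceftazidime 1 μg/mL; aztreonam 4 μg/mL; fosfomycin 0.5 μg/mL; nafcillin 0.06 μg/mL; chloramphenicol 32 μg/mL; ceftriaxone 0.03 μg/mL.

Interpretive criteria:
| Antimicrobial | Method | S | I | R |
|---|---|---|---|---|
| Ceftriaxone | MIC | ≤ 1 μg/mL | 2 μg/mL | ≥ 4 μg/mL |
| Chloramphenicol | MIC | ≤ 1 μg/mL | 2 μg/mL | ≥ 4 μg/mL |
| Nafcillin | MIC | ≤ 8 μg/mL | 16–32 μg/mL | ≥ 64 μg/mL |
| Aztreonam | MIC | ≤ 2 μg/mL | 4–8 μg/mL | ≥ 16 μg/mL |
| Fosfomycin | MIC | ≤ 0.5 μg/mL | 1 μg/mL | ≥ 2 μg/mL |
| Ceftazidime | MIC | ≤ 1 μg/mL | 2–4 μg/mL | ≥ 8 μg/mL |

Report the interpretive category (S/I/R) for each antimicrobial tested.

Ceftazidime (1 μg/mL) ≤ 1 μg/mL — S
Aztreonam: 4 μg/mL is in 4–8 μg/mL → Intermediate
Fosfomycin 0.5 μg/mL: ≤ 0.5 μg/mL — Susceptible
Nafcillin: 0.06 μg/mL is ≤ 8 μg/mL → Susceptible
Chloramphenicol (32 μg/mL) ≥ 4 μg/mL — resistant
Ceftriaxone 0.03 μg/mL: ≤ 1 μg/mL → susceptible

S, I, S, S, R, S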